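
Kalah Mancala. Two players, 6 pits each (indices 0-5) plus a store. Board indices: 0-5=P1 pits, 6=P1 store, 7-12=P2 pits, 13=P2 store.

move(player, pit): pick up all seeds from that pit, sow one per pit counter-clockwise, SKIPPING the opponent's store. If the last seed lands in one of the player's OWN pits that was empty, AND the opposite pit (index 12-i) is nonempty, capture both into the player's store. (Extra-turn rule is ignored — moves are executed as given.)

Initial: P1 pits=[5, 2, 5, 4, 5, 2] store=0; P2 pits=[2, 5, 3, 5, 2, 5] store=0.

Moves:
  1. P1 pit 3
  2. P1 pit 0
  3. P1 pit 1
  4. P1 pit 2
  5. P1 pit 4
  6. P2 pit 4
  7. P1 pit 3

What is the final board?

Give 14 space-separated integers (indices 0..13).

Answer: 1 0 0 0 1 7 11 5 7 5 6 0 1 1

Derivation:
Move 1: P1 pit3 -> P1=[5,2,5,0,6,3](1) P2=[3,5,3,5,2,5](0)
Move 2: P1 pit0 -> P1=[0,3,6,1,7,4](1) P2=[3,5,3,5,2,5](0)
Move 3: P1 pit1 -> P1=[0,0,7,2,8,4](1) P2=[3,5,3,5,2,5](0)
Move 4: P1 pit2 -> P1=[0,0,0,3,9,5](2) P2=[4,6,4,5,2,5](0)
Move 5: P1 pit4 -> P1=[0,0,0,3,0,6](10) P2=[5,7,5,6,3,0](0)
Move 6: P2 pit4 -> P1=[1,0,0,3,0,6](10) P2=[5,7,5,6,0,1](1)
Move 7: P1 pit3 -> P1=[1,0,0,0,1,7](11) P2=[5,7,5,6,0,1](1)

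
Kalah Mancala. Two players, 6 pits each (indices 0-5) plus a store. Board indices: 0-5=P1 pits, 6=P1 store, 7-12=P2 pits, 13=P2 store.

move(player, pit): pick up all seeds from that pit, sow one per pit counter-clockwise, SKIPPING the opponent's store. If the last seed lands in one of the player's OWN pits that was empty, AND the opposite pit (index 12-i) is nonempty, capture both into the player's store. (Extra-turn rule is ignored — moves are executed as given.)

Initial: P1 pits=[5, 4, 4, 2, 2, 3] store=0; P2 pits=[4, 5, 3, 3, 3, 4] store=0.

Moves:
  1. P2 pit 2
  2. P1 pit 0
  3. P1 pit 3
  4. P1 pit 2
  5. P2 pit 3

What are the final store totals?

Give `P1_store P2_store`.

Move 1: P2 pit2 -> P1=[5,4,4,2,2,3](0) P2=[4,5,0,4,4,5](0)
Move 2: P1 pit0 -> P1=[0,5,5,3,3,4](0) P2=[4,5,0,4,4,5](0)
Move 3: P1 pit3 -> P1=[0,5,5,0,4,5](1) P2=[4,5,0,4,4,5](0)
Move 4: P1 pit2 -> P1=[0,5,0,1,5,6](2) P2=[5,5,0,4,4,5](0)
Move 5: P2 pit3 -> P1=[1,5,0,1,5,6](2) P2=[5,5,0,0,5,6](1)

Answer: 2 1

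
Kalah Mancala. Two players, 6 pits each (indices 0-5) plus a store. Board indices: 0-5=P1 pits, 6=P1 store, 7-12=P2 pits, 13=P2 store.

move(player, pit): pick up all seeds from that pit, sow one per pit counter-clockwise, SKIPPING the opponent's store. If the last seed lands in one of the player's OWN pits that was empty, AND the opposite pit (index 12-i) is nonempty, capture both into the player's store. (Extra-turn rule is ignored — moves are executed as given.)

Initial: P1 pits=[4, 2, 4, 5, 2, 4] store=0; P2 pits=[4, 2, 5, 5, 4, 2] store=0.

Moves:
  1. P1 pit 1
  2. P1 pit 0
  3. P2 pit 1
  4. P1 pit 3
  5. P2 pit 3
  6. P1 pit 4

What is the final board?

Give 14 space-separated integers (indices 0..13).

Answer: 1 2 7 1 0 6 2 6 2 7 0 5 3 1

Derivation:
Move 1: P1 pit1 -> P1=[4,0,5,6,2,4](0) P2=[4,2,5,5,4,2](0)
Move 2: P1 pit0 -> P1=[0,1,6,7,3,4](0) P2=[4,2,5,5,4,2](0)
Move 3: P2 pit1 -> P1=[0,1,6,7,3,4](0) P2=[4,0,6,6,4,2](0)
Move 4: P1 pit3 -> P1=[0,1,6,0,4,5](1) P2=[5,1,7,7,4,2](0)
Move 5: P2 pit3 -> P1=[1,2,7,1,4,5](1) P2=[5,1,7,0,5,3](1)
Move 6: P1 pit4 -> P1=[1,2,7,1,0,6](2) P2=[6,2,7,0,5,3](1)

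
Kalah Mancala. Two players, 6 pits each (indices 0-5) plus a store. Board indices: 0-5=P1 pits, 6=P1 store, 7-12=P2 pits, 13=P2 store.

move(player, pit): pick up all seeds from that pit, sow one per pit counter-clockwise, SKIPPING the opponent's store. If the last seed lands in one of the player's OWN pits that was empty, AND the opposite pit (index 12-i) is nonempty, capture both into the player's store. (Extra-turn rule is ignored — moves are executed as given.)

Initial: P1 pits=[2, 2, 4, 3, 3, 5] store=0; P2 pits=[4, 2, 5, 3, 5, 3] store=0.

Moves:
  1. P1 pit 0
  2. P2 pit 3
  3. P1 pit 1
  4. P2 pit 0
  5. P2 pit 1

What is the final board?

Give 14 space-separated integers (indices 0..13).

Move 1: P1 pit0 -> P1=[0,3,5,3,3,5](0) P2=[4,2,5,3,5,3](0)
Move 2: P2 pit3 -> P1=[0,3,5,3,3,5](0) P2=[4,2,5,0,6,4](1)
Move 3: P1 pit1 -> P1=[0,0,6,4,4,5](0) P2=[4,2,5,0,6,4](1)
Move 4: P2 pit0 -> P1=[0,0,6,4,4,5](0) P2=[0,3,6,1,7,4](1)
Move 5: P2 pit1 -> P1=[0,0,6,4,4,5](0) P2=[0,0,7,2,8,4](1)

Answer: 0 0 6 4 4 5 0 0 0 7 2 8 4 1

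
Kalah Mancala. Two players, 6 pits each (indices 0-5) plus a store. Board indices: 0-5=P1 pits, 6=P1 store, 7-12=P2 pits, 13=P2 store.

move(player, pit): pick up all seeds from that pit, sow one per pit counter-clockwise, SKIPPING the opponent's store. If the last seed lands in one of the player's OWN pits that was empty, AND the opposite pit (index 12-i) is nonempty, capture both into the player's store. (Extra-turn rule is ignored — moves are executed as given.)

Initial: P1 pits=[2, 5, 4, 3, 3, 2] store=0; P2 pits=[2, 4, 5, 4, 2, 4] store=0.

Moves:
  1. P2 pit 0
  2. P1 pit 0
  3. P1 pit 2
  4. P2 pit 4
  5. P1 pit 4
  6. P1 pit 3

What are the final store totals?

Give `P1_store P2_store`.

Answer: 3 1

Derivation:
Move 1: P2 pit0 -> P1=[2,5,4,3,3,2](0) P2=[0,5,6,4,2,4](0)
Move 2: P1 pit0 -> P1=[0,6,5,3,3,2](0) P2=[0,5,6,4,2,4](0)
Move 3: P1 pit2 -> P1=[0,6,0,4,4,3](1) P2=[1,5,6,4,2,4](0)
Move 4: P2 pit4 -> P1=[0,6,0,4,4,3](1) P2=[1,5,6,4,0,5](1)
Move 5: P1 pit4 -> P1=[0,6,0,4,0,4](2) P2=[2,6,6,4,0,5](1)
Move 6: P1 pit3 -> P1=[0,6,0,0,1,5](3) P2=[3,6,6,4,0,5](1)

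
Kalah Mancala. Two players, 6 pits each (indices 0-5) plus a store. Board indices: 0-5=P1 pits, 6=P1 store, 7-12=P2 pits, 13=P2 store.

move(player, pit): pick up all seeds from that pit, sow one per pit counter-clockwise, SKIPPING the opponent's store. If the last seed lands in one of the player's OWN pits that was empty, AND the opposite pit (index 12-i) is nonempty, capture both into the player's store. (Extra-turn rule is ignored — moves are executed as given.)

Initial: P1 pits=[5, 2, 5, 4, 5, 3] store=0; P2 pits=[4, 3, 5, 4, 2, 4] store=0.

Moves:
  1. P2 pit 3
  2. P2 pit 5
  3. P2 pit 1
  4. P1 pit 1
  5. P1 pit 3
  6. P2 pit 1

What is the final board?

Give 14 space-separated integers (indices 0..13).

Move 1: P2 pit3 -> P1=[6,2,5,4,5,3](0) P2=[4,3,5,0,3,5](1)
Move 2: P2 pit5 -> P1=[7,3,6,5,5,3](0) P2=[4,3,5,0,3,0](2)
Move 3: P2 pit1 -> P1=[7,3,6,5,5,3](0) P2=[4,0,6,1,4,0](2)
Move 4: P1 pit1 -> P1=[7,0,7,6,6,3](0) P2=[4,0,6,1,4,0](2)
Move 5: P1 pit3 -> P1=[7,0,7,0,7,4](1) P2=[5,1,7,1,4,0](2)
Move 6: P2 pit1 -> P1=[7,0,7,0,7,4](1) P2=[5,0,8,1,4,0](2)

Answer: 7 0 7 0 7 4 1 5 0 8 1 4 0 2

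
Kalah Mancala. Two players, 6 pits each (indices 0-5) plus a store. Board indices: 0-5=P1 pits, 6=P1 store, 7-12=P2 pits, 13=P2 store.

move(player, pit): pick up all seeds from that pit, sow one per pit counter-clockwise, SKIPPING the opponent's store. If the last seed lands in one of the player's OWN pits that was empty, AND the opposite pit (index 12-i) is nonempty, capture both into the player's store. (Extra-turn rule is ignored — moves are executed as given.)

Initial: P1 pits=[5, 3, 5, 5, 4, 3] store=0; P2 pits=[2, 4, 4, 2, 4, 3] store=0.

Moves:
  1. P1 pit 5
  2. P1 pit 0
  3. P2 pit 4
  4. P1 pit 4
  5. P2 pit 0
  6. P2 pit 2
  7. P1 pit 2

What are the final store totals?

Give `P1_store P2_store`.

Answer: 7 2

Derivation:
Move 1: P1 pit5 -> P1=[5,3,5,5,4,0](1) P2=[3,5,4,2,4,3](0)
Move 2: P1 pit0 -> P1=[0,4,6,6,5,0](5) P2=[0,5,4,2,4,3](0)
Move 3: P2 pit4 -> P1=[1,5,6,6,5,0](5) P2=[0,5,4,2,0,4](1)
Move 4: P1 pit4 -> P1=[1,5,6,6,0,1](6) P2=[1,6,5,2,0,4](1)
Move 5: P2 pit0 -> P1=[1,5,6,6,0,1](6) P2=[0,7,5,2,0,4](1)
Move 6: P2 pit2 -> P1=[2,5,6,6,0,1](6) P2=[0,7,0,3,1,5](2)
Move 7: P1 pit2 -> P1=[2,5,0,7,1,2](7) P2=[1,8,0,3,1,5](2)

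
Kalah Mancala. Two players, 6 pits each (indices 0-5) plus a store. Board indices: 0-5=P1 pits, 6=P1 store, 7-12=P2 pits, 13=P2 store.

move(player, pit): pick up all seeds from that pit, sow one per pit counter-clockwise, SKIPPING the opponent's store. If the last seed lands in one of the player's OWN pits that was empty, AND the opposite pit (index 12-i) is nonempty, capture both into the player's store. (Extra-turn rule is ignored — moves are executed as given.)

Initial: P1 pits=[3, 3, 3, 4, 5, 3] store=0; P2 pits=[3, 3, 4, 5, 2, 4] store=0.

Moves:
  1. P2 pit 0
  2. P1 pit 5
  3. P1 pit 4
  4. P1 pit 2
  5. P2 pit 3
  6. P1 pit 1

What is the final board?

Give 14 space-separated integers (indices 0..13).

Move 1: P2 pit0 -> P1=[3,3,3,4,5,3](0) P2=[0,4,5,6,2,4](0)
Move 2: P1 pit5 -> P1=[3,3,3,4,5,0](1) P2=[1,5,5,6,2,4](0)
Move 3: P1 pit4 -> P1=[3,3,3,4,0,1](2) P2=[2,6,6,6,2,4](0)
Move 4: P1 pit2 -> P1=[3,3,0,5,1,2](2) P2=[2,6,6,6,2,4](0)
Move 5: P2 pit3 -> P1=[4,4,1,5,1,2](2) P2=[2,6,6,0,3,5](1)
Move 6: P1 pit1 -> P1=[4,0,2,6,2,3](2) P2=[2,6,6,0,3,5](1)

Answer: 4 0 2 6 2 3 2 2 6 6 0 3 5 1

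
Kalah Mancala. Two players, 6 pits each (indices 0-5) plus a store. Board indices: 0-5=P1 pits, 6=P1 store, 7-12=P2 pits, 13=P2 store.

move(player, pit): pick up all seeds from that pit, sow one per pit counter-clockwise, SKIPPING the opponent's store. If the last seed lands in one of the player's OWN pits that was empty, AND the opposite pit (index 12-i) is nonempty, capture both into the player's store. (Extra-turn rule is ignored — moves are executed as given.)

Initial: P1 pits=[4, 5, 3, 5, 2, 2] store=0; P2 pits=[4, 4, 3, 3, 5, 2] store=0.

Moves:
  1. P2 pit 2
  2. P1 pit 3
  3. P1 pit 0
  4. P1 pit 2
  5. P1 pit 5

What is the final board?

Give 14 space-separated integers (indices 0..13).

Answer: 0 6 0 2 5 0 3 6 6 1 4 6 3 0

Derivation:
Move 1: P2 pit2 -> P1=[4,5,3,5,2,2](0) P2=[4,4,0,4,6,3](0)
Move 2: P1 pit3 -> P1=[4,5,3,0,3,3](1) P2=[5,5,0,4,6,3](0)
Move 3: P1 pit0 -> P1=[0,6,4,1,4,3](1) P2=[5,5,0,4,6,3](0)
Move 4: P1 pit2 -> P1=[0,6,0,2,5,4](2) P2=[5,5,0,4,6,3](0)
Move 5: P1 pit5 -> P1=[0,6,0,2,5,0](3) P2=[6,6,1,4,6,3](0)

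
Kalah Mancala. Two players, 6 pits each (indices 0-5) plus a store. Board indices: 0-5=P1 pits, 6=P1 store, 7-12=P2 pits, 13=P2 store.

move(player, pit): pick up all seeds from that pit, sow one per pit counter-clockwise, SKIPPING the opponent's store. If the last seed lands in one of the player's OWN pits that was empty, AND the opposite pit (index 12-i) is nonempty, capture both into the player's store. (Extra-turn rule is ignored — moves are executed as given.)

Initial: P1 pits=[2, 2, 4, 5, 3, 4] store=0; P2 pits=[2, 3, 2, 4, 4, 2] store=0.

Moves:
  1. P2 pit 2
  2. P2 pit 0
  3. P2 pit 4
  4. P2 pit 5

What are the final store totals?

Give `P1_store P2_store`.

Move 1: P2 pit2 -> P1=[2,2,4,5,3,4](0) P2=[2,3,0,5,5,2](0)
Move 2: P2 pit0 -> P1=[2,2,4,0,3,4](0) P2=[0,4,0,5,5,2](6)
Move 3: P2 pit4 -> P1=[3,3,5,0,3,4](0) P2=[0,4,0,5,0,3](7)
Move 4: P2 pit5 -> P1=[4,4,5,0,3,4](0) P2=[0,4,0,5,0,0](8)

Answer: 0 8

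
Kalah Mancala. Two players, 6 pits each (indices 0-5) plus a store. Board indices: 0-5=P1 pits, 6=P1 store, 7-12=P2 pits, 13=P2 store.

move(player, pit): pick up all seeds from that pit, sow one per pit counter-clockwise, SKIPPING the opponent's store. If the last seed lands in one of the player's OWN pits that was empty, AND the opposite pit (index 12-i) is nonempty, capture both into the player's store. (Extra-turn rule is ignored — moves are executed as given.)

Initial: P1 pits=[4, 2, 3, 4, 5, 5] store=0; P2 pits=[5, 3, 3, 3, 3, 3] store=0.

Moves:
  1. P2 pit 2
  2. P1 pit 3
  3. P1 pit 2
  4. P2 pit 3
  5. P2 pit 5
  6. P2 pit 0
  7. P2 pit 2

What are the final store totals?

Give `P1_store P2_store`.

Answer: 1 3

Derivation:
Move 1: P2 pit2 -> P1=[4,2,3,4,5,5](0) P2=[5,3,0,4,4,4](0)
Move 2: P1 pit3 -> P1=[4,2,3,0,6,6](1) P2=[6,3,0,4,4,4](0)
Move 3: P1 pit2 -> P1=[4,2,0,1,7,7](1) P2=[6,3,0,4,4,4](0)
Move 4: P2 pit3 -> P1=[5,2,0,1,7,7](1) P2=[6,3,0,0,5,5](1)
Move 5: P2 pit5 -> P1=[6,3,1,2,7,7](1) P2=[6,3,0,0,5,0](2)
Move 6: P2 pit0 -> P1=[6,3,1,2,7,7](1) P2=[0,4,1,1,6,1](3)
Move 7: P2 pit2 -> P1=[6,3,1,2,7,7](1) P2=[0,4,0,2,6,1](3)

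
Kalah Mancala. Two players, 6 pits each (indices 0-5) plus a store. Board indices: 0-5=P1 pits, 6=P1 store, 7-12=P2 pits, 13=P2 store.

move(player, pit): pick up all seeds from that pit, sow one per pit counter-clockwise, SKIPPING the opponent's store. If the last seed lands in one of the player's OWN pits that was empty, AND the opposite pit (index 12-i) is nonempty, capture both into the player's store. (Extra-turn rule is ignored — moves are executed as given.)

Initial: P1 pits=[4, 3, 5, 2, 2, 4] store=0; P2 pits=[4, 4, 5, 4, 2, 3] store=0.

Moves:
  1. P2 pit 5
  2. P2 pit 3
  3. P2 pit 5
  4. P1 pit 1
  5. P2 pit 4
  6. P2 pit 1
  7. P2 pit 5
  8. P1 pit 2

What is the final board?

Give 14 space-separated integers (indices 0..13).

Answer: 8 0 0 4 4 6 1 5 1 6 1 1 0 5

Derivation:
Move 1: P2 pit5 -> P1=[5,4,5,2,2,4](0) P2=[4,4,5,4,2,0](1)
Move 2: P2 pit3 -> P1=[6,4,5,2,2,4](0) P2=[4,4,5,0,3,1](2)
Move 3: P2 pit5 -> P1=[6,4,5,2,2,4](0) P2=[4,4,5,0,3,0](3)
Move 4: P1 pit1 -> P1=[6,0,6,3,3,5](0) P2=[4,4,5,0,3,0](3)
Move 5: P2 pit4 -> P1=[7,0,6,3,3,5](0) P2=[4,4,5,0,0,1](4)
Move 6: P2 pit1 -> P1=[7,0,6,3,3,5](0) P2=[4,0,6,1,1,2](4)
Move 7: P2 pit5 -> P1=[8,0,6,3,3,5](0) P2=[4,0,6,1,1,0](5)
Move 8: P1 pit2 -> P1=[8,0,0,4,4,6](1) P2=[5,1,6,1,1,0](5)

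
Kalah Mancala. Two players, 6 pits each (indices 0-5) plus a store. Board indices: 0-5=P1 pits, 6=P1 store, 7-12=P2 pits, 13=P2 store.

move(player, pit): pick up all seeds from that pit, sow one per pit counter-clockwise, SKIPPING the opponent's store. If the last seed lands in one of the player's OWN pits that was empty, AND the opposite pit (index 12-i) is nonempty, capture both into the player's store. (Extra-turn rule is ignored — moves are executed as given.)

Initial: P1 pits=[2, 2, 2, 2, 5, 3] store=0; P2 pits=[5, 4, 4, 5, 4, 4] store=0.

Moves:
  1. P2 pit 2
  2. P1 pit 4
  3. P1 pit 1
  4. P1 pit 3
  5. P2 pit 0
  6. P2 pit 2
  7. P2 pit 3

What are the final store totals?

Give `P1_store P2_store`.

Move 1: P2 pit2 -> P1=[2,2,2,2,5,3](0) P2=[5,4,0,6,5,5](1)
Move 2: P1 pit4 -> P1=[2,2,2,2,0,4](1) P2=[6,5,1,6,5,5](1)
Move 3: P1 pit1 -> P1=[2,0,3,3,0,4](1) P2=[6,5,1,6,5,5](1)
Move 4: P1 pit3 -> P1=[2,0,3,0,1,5](2) P2=[6,5,1,6,5,5](1)
Move 5: P2 pit0 -> P1=[2,0,3,0,1,5](2) P2=[0,6,2,7,6,6](2)
Move 6: P2 pit2 -> P1=[2,0,3,0,1,5](2) P2=[0,6,0,8,7,6](2)
Move 7: P2 pit3 -> P1=[3,1,4,1,2,5](2) P2=[0,6,0,0,8,7](3)

Answer: 2 3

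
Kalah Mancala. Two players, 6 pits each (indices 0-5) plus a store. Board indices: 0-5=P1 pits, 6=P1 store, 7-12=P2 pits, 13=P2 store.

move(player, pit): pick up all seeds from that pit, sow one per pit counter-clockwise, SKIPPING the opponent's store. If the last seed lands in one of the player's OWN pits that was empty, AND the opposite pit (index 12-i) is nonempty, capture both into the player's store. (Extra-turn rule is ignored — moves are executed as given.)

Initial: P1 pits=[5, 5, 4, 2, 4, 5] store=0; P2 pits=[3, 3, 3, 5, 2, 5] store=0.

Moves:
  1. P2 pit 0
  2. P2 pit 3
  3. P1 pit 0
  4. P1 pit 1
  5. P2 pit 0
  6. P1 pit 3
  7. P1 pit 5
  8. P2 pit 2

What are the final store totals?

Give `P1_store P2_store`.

Move 1: P2 pit0 -> P1=[5,5,4,2,4,5](0) P2=[0,4,4,6,2,5](0)
Move 2: P2 pit3 -> P1=[6,6,5,2,4,5](0) P2=[0,4,4,0,3,6](1)
Move 3: P1 pit0 -> P1=[0,7,6,3,5,6](1) P2=[0,4,4,0,3,6](1)
Move 4: P1 pit1 -> P1=[0,0,7,4,6,7](2) P2=[1,5,4,0,3,6](1)
Move 5: P2 pit0 -> P1=[0,0,7,4,6,7](2) P2=[0,6,4,0,3,6](1)
Move 6: P1 pit3 -> P1=[0,0,7,0,7,8](3) P2=[1,6,4,0,3,6](1)
Move 7: P1 pit5 -> P1=[0,0,7,0,7,0](12) P2=[2,7,5,1,4,0](1)
Move 8: P2 pit2 -> P1=[1,0,7,0,7,0](12) P2=[2,7,0,2,5,1](2)

Answer: 12 2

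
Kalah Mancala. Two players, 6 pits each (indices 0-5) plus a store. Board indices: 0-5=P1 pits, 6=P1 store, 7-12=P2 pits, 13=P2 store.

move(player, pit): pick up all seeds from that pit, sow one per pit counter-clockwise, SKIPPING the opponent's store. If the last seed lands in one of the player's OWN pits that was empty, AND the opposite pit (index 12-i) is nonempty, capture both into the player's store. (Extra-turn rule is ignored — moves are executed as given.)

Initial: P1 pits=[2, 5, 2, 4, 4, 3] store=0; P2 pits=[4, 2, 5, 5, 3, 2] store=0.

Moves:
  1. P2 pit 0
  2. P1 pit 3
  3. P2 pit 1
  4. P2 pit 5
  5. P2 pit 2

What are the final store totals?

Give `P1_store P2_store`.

Answer: 1 2

Derivation:
Move 1: P2 pit0 -> P1=[2,5,2,4,4,3](0) P2=[0,3,6,6,4,2](0)
Move 2: P1 pit3 -> P1=[2,5,2,0,5,4](1) P2=[1,3,6,6,4,2](0)
Move 3: P2 pit1 -> P1=[2,5,2,0,5,4](1) P2=[1,0,7,7,5,2](0)
Move 4: P2 pit5 -> P1=[3,5,2,0,5,4](1) P2=[1,0,7,7,5,0](1)
Move 5: P2 pit2 -> P1=[4,6,3,0,5,4](1) P2=[1,0,0,8,6,1](2)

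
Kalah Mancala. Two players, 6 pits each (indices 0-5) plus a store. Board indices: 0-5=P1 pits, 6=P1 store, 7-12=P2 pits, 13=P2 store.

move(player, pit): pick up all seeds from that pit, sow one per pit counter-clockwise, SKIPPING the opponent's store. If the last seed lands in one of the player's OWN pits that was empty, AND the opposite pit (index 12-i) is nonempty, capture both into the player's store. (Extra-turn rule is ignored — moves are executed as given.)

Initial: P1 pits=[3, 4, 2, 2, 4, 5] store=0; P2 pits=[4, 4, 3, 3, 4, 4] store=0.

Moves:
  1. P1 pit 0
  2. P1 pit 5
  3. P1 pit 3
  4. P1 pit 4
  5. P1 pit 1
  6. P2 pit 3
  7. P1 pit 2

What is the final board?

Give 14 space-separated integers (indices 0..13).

Move 1: P1 pit0 -> P1=[0,5,3,3,4,5](0) P2=[4,4,3,3,4,4](0)
Move 2: P1 pit5 -> P1=[0,5,3,3,4,0](1) P2=[5,5,4,4,4,4](0)
Move 3: P1 pit3 -> P1=[0,5,3,0,5,1](2) P2=[5,5,4,4,4,4](0)
Move 4: P1 pit4 -> P1=[0,5,3,0,0,2](3) P2=[6,6,5,4,4,4](0)
Move 5: P1 pit1 -> P1=[0,0,4,1,1,3](4) P2=[6,6,5,4,4,4](0)
Move 6: P2 pit3 -> P1=[1,0,4,1,1,3](4) P2=[6,6,5,0,5,5](1)
Move 7: P1 pit2 -> P1=[1,0,0,2,2,4](5) P2=[6,6,5,0,5,5](1)

Answer: 1 0 0 2 2 4 5 6 6 5 0 5 5 1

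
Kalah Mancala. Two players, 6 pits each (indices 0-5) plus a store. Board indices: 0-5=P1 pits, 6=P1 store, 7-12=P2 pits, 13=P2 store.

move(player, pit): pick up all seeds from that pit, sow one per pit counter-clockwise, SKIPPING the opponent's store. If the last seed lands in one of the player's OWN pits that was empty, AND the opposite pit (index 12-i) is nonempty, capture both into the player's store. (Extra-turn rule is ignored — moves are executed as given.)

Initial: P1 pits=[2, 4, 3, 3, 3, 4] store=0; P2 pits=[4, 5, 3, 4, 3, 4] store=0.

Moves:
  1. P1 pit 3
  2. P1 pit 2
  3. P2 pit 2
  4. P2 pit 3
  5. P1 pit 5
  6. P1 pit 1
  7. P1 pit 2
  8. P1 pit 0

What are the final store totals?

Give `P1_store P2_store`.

Answer: 3 1

Derivation:
Move 1: P1 pit3 -> P1=[2,4,3,0,4,5](1) P2=[4,5,3,4,3,4](0)
Move 2: P1 pit2 -> P1=[2,4,0,1,5,6](1) P2=[4,5,3,4,3,4](0)
Move 3: P2 pit2 -> P1=[2,4,0,1,5,6](1) P2=[4,5,0,5,4,5](0)
Move 4: P2 pit3 -> P1=[3,5,0,1,5,6](1) P2=[4,5,0,0,5,6](1)
Move 5: P1 pit5 -> P1=[3,5,0,1,5,0](2) P2=[5,6,1,1,6,6](1)
Move 6: P1 pit1 -> P1=[3,0,1,2,6,1](3) P2=[5,6,1,1,6,6](1)
Move 7: P1 pit2 -> P1=[3,0,0,3,6,1](3) P2=[5,6,1,1,6,6](1)
Move 8: P1 pit0 -> P1=[0,1,1,4,6,1](3) P2=[5,6,1,1,6,6](1)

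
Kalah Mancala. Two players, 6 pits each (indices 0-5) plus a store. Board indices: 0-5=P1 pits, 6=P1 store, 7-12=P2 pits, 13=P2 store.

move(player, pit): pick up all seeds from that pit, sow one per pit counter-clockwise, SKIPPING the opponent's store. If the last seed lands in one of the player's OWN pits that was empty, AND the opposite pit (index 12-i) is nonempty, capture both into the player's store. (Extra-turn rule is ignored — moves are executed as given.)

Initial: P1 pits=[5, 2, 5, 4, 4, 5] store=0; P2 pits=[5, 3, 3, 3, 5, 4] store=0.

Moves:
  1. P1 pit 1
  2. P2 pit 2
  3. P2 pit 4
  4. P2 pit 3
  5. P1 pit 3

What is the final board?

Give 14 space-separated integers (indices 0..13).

Answer: 7 1 7 0 5 6 1 6 4 1 0 1 7 2

Derivation:
Move 1: P1 pit1 -> P1=[5,0,6,5,4,5](0) P2=[5,3,3,3,5,4](0)
Move 2: P2 pit2 -> P1=[5,0,6,5,4,5](0) P2=[5,3,0,4,6,5](0)
Move 3: P2 pit4 -> P1=[6,1,7,6,4,5](0) P2=[5,3,0,4,0,6](1)
Move 4: P2 pit3 -> P1=[7,1,7,6,4,5](0) P2=[5,3,0,0,1,7](2)
Move 5: P1 pit3 -> P1=[7,1,7,0,5,6](1) P2=[6,4,1,0,1,7](2)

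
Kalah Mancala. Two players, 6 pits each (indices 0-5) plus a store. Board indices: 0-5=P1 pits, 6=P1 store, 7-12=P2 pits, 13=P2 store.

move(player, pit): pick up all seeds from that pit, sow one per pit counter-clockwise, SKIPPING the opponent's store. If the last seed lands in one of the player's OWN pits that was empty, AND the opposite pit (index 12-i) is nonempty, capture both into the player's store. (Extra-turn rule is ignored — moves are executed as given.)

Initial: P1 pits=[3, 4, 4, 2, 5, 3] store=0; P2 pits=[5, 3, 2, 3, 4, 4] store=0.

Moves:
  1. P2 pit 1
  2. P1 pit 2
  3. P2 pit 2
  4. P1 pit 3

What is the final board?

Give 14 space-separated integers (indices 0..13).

Move 1: P2 pit1 -> P1=[3,4,4,2,5,3](0) P2=[5,0,3,4,5,4](0)
Move 2: P1 pit2 -> P1=[3,4,0,3,6,4](1) P2=[5,0,3,4,5,4](0)
Move 3: P2 pit2 -> P1=[3,4,0,3,6,4](1) P2=[5,0,0,5,6,5](0)
Move 4: P1 pit3 -> P1=[3,4,0,0,7,5](2) P2=[5,0,0,5,6,5](0)

Answer: 3 4 0 0 7 5 2 5 0 0 5 6 5 0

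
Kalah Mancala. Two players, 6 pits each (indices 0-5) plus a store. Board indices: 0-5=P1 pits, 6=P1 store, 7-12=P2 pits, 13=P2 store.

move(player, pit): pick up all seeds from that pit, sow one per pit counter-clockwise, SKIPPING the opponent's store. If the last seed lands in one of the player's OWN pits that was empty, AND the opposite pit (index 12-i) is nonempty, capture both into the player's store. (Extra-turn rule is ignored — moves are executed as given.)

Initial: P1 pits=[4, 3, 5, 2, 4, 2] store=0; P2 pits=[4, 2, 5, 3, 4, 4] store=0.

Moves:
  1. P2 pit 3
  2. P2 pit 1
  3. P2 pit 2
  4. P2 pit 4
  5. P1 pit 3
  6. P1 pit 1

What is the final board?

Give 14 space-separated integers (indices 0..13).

Move 1: P2 pit3 -> P1=[4,3,5,2,4,2](0) P2=[4,2,5,0,5,5](1)
Move 2: P2 pit1 -> P1=[4,3,0,2,4,2](0) P2=[4,0,6,0,5,5](7)
Move 3: P2 pit2 -> P1=[5,4,0,2,4,2](0) P2=[4,0,0,1,6,6](8)
Move 4: P2 pit4 -> P1=[6,5,1,3,4,2](0) P2=[4,0,0,1,0,7](9)
Move 5: P1 pit3 -> P1=[6,5,1,0,5,3](1) P2=[4,0,0,1,0,7](9)
Move 6: P1 pit1 -> P1=[6,0,2,1,6,4](2) P2=[4,0,0,1,0,7](9)

Answer: 6 0 2 1 6 4 2 4 0 0 1 0 7 9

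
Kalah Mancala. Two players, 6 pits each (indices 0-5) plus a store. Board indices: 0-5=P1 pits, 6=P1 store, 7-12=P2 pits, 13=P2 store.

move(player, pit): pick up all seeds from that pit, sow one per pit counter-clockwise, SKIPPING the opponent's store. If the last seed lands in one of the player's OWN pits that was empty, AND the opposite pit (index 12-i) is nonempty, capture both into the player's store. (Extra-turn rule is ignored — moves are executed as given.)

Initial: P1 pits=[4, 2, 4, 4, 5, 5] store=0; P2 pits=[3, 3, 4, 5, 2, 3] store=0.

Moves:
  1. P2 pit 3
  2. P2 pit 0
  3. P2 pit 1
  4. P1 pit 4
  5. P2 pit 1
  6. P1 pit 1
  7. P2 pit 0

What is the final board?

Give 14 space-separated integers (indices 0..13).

Move 1: P2 pit3 -> P1=[5,3,4,4,5,5](0) P2=[3,3,4,0,3,4](1)
Move 2: P2 pit0 -> P1=[5,3,0,4,5,5](0) P2=[0,4,5,0,3,4](6)
Move 3: P2 pit1 -> P1=[5,3,0,4,5,5](0) P2=[0,0,6,1,4,5](6)
Move 4: P1 pit4 -> P1=[5,3,0,4,0,6](1) P2=[1,1,7,1,4,5](6)
Move 5: P2 pit1 -> P1=[5,3,0,4,0,6](1) P2=[1,0,8,1,4,5](6)
Move 6: P1 pit1 -> P1=[5,0,1,5,1,6](1) P2=[1,0,8,1,4,5](6)
Move 7: P2 pit0 -> P1=[5,0,1,5,0,6](1) P2=[0,0,8,1,4,5](8)

Answer: 5 0 1 5 0 6 1 0 0 8 1 4 5 8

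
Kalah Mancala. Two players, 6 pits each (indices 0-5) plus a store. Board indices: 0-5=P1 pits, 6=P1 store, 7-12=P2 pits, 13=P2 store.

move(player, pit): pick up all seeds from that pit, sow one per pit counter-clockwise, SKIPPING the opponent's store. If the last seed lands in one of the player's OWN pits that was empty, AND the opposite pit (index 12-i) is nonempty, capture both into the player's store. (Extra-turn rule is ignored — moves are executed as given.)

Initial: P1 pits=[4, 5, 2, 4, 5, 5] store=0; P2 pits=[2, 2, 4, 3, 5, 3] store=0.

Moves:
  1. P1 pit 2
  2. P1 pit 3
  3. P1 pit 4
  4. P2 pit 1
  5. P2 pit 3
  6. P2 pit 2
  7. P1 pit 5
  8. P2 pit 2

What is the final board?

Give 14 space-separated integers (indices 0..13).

Answer: 6 7 0 0 0 0 3 5 1 0 3 10 7 2

Derivation:
Move 1: P1 pit2 -> P1=[4,5,0,5,6,5](0) P2=[2,2,4,3,5,3](0)
Move 2: P1 pit3 -> P1=[4,5,0,0,7,6](1) P2=[3,3,4,3,5,3](0)
Move 3: P1 pit4 -> P1=[4,5,0,0,0,7](2) P2=[4,4,5,4,6,3](0)
Move 4: P2 pit1 -> P1=[4,5,0,0,0,7](2) P2=[4,0,6,5,7,4](0)
Move 5: P2 pit3 -> P1=[5,6,0,0,0,7](2) P2=[4,0,6,0,8,5](1)
Move 6: P2 pit2 -> P1=[6,7,0,0,0,7](2) P2=[4,0,0,1,9,6](2)
Move 7: P1 pit5 -> P1=[6,7,0,0,0,0](3) P2=[5,1,1,2,10,7](2)
Move 8: P2 pit2 -> P1=[6,7,0,0,0,0](3) P2=[5,1,0,3,10,7](2)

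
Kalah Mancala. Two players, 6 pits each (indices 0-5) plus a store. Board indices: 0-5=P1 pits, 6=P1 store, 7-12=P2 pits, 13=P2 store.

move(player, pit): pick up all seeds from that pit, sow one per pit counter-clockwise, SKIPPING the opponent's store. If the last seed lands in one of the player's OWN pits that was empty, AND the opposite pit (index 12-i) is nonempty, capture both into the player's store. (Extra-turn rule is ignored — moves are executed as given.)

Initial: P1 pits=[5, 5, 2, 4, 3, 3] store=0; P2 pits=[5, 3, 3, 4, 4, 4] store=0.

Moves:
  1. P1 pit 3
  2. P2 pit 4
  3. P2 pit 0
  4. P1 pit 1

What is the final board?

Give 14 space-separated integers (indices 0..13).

Answer: 6 0 3 1 5 5 2 1 4 4 5 1 6 2

Derivation:
Move 1: P1 pit3 -> P1=[5,5,2,0,4,4](1) P2=[6,3,3,4,4,4](0)
Move 2: P2 pit4 -> P1=[6,6,2,0,4,4](1) P2=[6,3,3,4,0,5](1)
Move 3: P2 pit0 -> P1=[6,6,2,0,4,4](1) P2=[0,4,4,5,1,6](2)
Move 4: P1 pit1 -> P1=[6,0,3,1,5,5](2) P2=[1,4,4,5,1,6](2)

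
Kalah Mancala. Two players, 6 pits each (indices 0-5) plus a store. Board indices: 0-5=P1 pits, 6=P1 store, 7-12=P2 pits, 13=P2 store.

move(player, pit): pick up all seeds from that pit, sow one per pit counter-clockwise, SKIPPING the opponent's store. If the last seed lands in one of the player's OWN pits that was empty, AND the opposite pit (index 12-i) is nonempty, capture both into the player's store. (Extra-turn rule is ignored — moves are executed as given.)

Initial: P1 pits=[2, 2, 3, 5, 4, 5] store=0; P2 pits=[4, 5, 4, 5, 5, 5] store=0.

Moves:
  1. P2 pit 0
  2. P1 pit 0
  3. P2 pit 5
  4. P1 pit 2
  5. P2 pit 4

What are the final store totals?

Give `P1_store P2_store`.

Answer: 1 2

Derivation:
Move 1: P2 pit0 -> P1=[2,2,3,5,4,5](0) P2=[0,6,5,6,6,5](0)
Move 2: P1 pit0 -> P1=[0,3,4,5,4,5](0) P2=[0,6,5,6,6,5](0)
Move 3: P2 pit5 -> P1=[1,4,5,6,4,5](0) P2=[0,6,5,6,6,0](1)
Move 4: P1 pit2 -> P1=[1,4,0,7,5,6](1) P2=[1,6,5,6,6,0](1)
Move 5: P2 pit4 -> P1=[2,5,1,8,5,6](1) P2=[1,6,5,6,0,1](2)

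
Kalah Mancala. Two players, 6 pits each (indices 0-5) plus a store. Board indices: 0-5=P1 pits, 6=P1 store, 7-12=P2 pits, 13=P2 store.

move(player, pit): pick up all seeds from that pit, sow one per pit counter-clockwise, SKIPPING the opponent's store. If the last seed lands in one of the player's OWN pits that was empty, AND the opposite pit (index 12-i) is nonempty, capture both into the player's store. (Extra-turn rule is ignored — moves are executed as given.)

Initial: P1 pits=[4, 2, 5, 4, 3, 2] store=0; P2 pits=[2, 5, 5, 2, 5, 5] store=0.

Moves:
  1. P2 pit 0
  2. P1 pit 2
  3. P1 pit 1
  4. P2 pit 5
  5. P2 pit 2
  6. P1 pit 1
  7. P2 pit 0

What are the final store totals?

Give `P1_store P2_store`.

Answer: 1 2

Derivation:
Move 1: P2 pit0 -> P1=[4,2,5,4,3,2](0) P2=[0,6,6,2,5,5](0)
Move 2: P1 pit2 -> P1=[4,2,0,5,4,3](1) P2=[1,6,6,2,5,5](0)
Move 3: P1 pit1 -> P1=[4,0,1,6,4,3](1) P2=[1,6,6,2,5,5](0)
Move 4: P2 pit5 -> P1=[5,1,2,7,4,3](1) P2=[1,6,6,2,5,0](1)
Move 5: P2 pit2 -> P1=[6,2,2,7,4,3](1) P2=[1,6,0,3,6,1](2)
Move 6: P1 pit1 -> P1=[6,0,3,8,4,3](1) P2=[1,6,0,3,6,1](2)
Move 7: P2 pit0 -> P1=[6,0,3,8,4,3](1) P2=[0,7,0,3,6,1](2)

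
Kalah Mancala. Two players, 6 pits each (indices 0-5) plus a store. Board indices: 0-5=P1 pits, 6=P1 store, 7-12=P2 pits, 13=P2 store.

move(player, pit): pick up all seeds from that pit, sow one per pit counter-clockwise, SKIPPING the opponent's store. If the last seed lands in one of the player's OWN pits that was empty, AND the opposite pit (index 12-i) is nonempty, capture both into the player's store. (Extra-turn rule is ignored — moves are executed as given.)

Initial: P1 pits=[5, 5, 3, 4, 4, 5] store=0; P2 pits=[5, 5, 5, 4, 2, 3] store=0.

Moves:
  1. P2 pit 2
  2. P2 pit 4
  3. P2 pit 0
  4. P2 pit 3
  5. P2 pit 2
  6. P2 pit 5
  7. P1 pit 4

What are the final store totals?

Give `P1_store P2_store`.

Move 1: P2 pit2 -> P1=[6,5,3,4,4,5](0) P2=[5,5,0,5,3,4](1)
Move 2: P2 pit4 -> P1=[7,5,3,4,4,5](0) P2=[5,5,0,5,0,5](2)
Move 3: P2 pit0 -> P1=[7,5,3,4,4,5](0) P2=[0,6,1,6,1,6](2)
Move 4: P2 pit3 -> P1=[8,6,4,4,4,5](0) P2=[0,6,1,0,2,7](3)
Move 5: P2 pit2 -> P1=[8,6,0,4,4,5](0) P2=[0,6,0,0,2,7](8)
Move 6: P2 pit5 -> P1=[9,7,1,5,5,6](0) P2=[0,6,0,0,2,0](9)
Move 7: P1 pit4 -> P1=[9,7,1,5,0,7](1) P2=[1,7,1,0,2,0](9)

Answer: 1 9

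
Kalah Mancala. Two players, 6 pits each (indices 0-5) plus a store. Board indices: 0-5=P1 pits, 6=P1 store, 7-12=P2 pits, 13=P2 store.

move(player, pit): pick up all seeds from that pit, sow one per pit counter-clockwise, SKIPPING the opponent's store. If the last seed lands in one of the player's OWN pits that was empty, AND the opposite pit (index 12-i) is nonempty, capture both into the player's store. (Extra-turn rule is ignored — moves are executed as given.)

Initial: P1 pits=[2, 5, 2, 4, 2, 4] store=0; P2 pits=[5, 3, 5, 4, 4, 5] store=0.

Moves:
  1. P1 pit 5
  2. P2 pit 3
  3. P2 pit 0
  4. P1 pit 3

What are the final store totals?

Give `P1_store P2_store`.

Move 1: P1 pit5 -> P1=[2,5,2,4,2,0](1) P2=[6,4,6,4,4,5](0)
Move 2: P2 pit3 -> P1=[3,5,2,4,2,0](1) P2=[6,4,6,0,5,6](1)
Move 3: P2 pit0 -> P1=[3,5,2,4,2,0](1) P2=[0,5,7,1,6,7](2)
Move 4: P1 pit3 -> P1=[3,5,2,0,3,1](2) P2=[1,5,7,1,6,7](2)

Answer: 2 2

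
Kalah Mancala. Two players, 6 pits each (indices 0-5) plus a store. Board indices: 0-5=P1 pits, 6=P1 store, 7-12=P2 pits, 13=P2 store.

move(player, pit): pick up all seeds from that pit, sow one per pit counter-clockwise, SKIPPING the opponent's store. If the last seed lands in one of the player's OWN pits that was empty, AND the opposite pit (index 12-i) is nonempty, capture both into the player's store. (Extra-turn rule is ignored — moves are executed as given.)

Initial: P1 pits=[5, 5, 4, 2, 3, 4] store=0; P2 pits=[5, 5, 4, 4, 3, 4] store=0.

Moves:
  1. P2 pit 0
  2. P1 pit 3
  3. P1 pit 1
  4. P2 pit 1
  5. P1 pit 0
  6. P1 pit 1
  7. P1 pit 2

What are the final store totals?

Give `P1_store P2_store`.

Move 1: P2 pit0 -> P1=[5,5,4,2,3,4](0) P2=[0,6,5,5,4,5](0)
Move 2: P1 pit3 -> P1=[5,5,4,0,4,5](0) P2=[0,6,5,5,4,5](0)
Move 3: P1 pit1 -> P1=[5,0,5,1,5,6](1) P2=[0,6,5,5,4,5](0)
Move 4: P2 pit1 -> P1=[6,0,5,1,5,6](1) P2=[0,0,6,6,5,6](1)
Move 5: P1 pit0 -> P1=[0,1,6,2,6,7](2) P2=[0,0,6,6,5,6](1)
Move 6: P1 pit1 -> P1=[0,0,7,2,6,7](2) P2=[0,0,6,6,5,6](1)
Move 7: P1 pit2 -> P1=[0,0,0,3,7,8](3) P2=[1,1,7,6,5,6](1)

Answer: 3 1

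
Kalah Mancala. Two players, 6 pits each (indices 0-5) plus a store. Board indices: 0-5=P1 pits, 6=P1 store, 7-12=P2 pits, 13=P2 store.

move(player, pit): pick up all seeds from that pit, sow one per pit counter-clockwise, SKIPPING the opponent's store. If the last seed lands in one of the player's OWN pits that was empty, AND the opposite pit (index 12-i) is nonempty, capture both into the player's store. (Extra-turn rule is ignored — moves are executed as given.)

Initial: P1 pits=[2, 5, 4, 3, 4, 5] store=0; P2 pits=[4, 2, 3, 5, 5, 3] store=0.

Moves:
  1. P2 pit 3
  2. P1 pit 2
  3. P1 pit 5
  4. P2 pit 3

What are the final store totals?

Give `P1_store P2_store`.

Answer: 2 1

Derivation:
Move 1: P2 pit3 -> P1=[3,6,4,3,4,5](0) P2=[4,2,3,0,6,4](1)
Move 2: P1 pit2 -> P1=[3,6,0,4,5,6](1) P2=[4,2,3,0,6,4](1)
Move 3: P1 pit5 -> P1=[3,6,0,4,5,0](2) P2=[5,3,4,1,7,4](1)
Move 4: P2 pit3 -> P1=[3,6,0,4,5,0](2) P2=[5,3,4,0,8,4](1)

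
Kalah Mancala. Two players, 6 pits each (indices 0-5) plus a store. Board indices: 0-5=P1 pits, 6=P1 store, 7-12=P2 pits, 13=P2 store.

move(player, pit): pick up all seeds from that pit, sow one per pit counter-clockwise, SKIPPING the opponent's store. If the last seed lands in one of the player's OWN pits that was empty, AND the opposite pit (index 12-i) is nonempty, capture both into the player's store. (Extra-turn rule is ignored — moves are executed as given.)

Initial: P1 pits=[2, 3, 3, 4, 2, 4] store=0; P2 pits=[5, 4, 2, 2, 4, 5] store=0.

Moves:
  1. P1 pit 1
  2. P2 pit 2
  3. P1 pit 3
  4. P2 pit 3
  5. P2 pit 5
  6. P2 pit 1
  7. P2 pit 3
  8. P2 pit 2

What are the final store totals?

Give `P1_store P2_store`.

Move 1: P1 pit1 -> P1=[2,0,4,5,3,4](0) P2=[5,4,2,2,4,5](0)
Move 2: P2 pit2 -> P1=[2,0,4,5,3,4](0) P2=[5,4,0,3,5,5](0)
Move 3: P1 pit3 -> P1=[2,0,4,0,4,5](1) P2=[6,5,0,3,5,5](0)
Move 4: P2 pit3 -> P1=[2,0,4,0,4,5](1) P2=[6,5,0,0,6,6](1)
Move 5: P2 pit5 -> P1=[3,1,5,1,5,5](1) P2=[6,5,0,0,6,0](2)
Move 6: P2 pit1 -> P1=[3,1,5,1,5,5](1) P2=[6,0,1,1,7,1](3)
Move 7: P2 pit3 -> P1=[3,1,5,1,5,5](1) P2=[6,0,1,0,8,1](3)
Move 8: P2 pit2 -> P1=[3,1,0,1,5,5](1) P2=[6,0,0,0,8,1](9)

Answer: 1 9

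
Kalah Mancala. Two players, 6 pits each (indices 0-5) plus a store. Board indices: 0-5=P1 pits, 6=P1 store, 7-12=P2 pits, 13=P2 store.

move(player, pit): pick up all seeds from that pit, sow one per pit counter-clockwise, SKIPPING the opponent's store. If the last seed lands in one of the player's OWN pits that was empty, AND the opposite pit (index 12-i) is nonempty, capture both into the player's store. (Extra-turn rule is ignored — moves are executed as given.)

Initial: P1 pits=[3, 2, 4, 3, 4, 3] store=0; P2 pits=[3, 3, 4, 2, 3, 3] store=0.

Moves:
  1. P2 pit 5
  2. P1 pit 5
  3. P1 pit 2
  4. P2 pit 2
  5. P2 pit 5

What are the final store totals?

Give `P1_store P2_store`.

Move 1: P2 pit5 -> P1=[4,3,4,3,4,3](0) P2=[3,3,4,2,3,0](1)
Move 2: P1 pit5 -> P1=[4,3,4,3,4,0](1) P2=[4,4,4,2,3,0](1)
Move 3: P1 pit2 -> P1=[4,3,0,4,5,1](2) P2=[4,4,4,2,3,0](1)
Move 4: P2 pit2 -> P1=[4,3,0,4,5,1](2) P2=[4,4,0,3,4,1](2)
Move 5: P2 pit5 -> P1=[4,3,0,4,5,1](2) P2=[4,4,0,3,4,0](3)

Answer: 2 3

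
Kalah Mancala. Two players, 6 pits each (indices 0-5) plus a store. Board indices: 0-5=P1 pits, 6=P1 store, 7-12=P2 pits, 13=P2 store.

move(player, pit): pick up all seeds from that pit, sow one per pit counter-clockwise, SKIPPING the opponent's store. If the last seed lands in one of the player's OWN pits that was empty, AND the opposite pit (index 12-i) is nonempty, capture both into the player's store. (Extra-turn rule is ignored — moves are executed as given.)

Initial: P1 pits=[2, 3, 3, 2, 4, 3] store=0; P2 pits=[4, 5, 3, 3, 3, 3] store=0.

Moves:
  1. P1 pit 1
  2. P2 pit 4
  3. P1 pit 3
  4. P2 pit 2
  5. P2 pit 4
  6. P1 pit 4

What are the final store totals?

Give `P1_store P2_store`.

Move 1: P1 pit1 -> P1=[2,0,4,3,5,3](0) P2=[4,5,3,3,3,3](0)
Move 2: P2 pit4 -> P1=[3,0,4,3,5,3](0) P2=[4,5,3,3,0,4](1)
Move 3: P1 pit3 -> P1=[3,0,4,0,6,4](1) P2=[4,5,3,3,0,4](1)
Move 4: P2 pit2 -> P1=[3,0,4,0,6,4](1) P2=[4,5,0,4,1,5](1)
Move 5: P2 pit4 -> P1=[3,0,4,0,6,4](1) P2=[4,5,0,4,0,6](1)
Move 6: P1 pit4 -> P1=[3,0,4,0,0,5](2) P2=[5,6,1,5,0,6](1)

Answer: 2 1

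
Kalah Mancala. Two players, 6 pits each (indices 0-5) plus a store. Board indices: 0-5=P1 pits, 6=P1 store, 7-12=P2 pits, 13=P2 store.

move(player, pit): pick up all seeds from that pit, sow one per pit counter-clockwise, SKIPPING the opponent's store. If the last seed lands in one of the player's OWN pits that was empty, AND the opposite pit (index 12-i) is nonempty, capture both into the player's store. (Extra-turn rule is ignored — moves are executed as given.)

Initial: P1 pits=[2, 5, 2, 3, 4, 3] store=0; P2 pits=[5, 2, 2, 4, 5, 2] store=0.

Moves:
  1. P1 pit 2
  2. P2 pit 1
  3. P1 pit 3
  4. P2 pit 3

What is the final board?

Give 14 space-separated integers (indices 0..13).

Answer: 3 6 0 0 6 4 1 6 0 3 0 6 3 1

Derivation:
Move 1: P1 pit2 -> P1=[2,5,0,4,5,3](0) P2=[5,2,2,4,5,2](0)
Move 2: P2 pit1 -> P1=[2,5,0,4,5,3](0) P2=[5,0,3,5,5,2](0)
Move 3: P1 pit3 -> P1=[2,5,0,0,6,4](1) P2=[6,0,3,5,5,2](0)
Move 4: P2 pit3 -> P1=[3,6,0,0,6,4](1) P2=[6,0,3,0,6,3](1)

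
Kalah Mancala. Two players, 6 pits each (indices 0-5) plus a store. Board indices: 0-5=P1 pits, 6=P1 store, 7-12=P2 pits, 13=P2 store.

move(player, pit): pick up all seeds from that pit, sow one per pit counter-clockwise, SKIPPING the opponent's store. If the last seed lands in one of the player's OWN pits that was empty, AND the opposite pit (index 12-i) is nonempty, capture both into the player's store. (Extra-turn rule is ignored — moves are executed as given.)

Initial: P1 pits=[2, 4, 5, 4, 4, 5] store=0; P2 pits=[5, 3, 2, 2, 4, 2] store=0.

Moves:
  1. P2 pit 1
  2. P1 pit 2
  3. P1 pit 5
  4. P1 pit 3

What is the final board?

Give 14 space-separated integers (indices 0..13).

Answer: 2 4 0 0 6 1 3 8 2 4 4 6 2 0

Derivation:
Move 1: P2 pit1 -> P1=[2,4,5,4,4,5](0) P2=[5,0,3,3,5,2](0)
Move 2: P1 pit2 -> P1=[2,4,0,5,5,6](1) P2=[6,0,3,3,5,2](0)
Move 3: P1 pit5 -> P1=[2,4,0,5,5,0](2) P2=[7,1,4,4,6,2](0)
Move 4: P1 pit3 -> P1=[2,4,0,0,6,1](3) P2=[8,2,4,4,6,2](0)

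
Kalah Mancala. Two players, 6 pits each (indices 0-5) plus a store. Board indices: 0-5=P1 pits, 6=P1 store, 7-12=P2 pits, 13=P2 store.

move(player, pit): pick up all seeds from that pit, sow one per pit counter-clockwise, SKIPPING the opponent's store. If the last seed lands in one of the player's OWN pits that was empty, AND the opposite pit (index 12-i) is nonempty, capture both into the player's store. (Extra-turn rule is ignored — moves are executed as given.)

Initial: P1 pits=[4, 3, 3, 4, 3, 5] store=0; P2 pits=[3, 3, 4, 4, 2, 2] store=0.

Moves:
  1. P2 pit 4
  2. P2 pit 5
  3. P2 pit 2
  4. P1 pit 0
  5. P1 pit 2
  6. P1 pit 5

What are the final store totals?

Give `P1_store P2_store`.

Answer: 2 3

Derivation:
Move 1: P2 pit4 -> P1=[4,3,3,4,3,5](0) P2=[3,3,4,4,0,3](1)
Move 2: P2 pit5 -> P1=[5,4,3,4,3,5](0) P2=[3,3,4,4,0,0](2)
Move 3: P2 pit2 -> P1=[5,4,3,4,3,5](0) P2=[3,3,0,5,1,1](3)
Move 4: P1 pit0 -> P1=[0,5,4,5,4,6](0) P2=[3,3,0,5,1,1](3)
Move 5: P1 pit2 -> P1=[0,5,0,6,5,7](1) P2=[3,3,0,5,1,1](3)
Move 6: P1 pit5 -> P1=[0,5,0,6,5,0](2) P2=[4,4,1,6,2,2](3)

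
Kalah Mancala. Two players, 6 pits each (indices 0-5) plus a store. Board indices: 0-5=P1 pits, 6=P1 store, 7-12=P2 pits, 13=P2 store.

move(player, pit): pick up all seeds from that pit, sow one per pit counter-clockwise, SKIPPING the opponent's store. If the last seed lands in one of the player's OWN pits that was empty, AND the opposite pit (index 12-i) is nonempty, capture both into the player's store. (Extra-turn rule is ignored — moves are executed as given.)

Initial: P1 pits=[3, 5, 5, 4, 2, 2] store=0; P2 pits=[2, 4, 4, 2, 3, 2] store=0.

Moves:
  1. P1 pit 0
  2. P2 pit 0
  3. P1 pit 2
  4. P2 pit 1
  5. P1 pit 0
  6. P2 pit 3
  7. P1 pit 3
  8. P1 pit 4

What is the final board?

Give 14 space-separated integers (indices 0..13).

Move 1: P1 pit0 -> P1=[0,6,6,5,2,2](0) P2=[2,4,4,2,3,2](0)
Move 2: P2 pit0 -> P1=[0,6,6,5,2,2](0) P2=[0,5,5,2,3,2](0)
Move 3: P1 pit2 -> P1=[0,6,0,6,3,3](1) P2=[1,6,5,2,3,2](0)
Move 4: P2 pit1 -> P1=[1,6,0,6,3,3](1) P2=[1,0,6,3,4,3](1)
Move 5: P1 pit0 -> P1=[0,7,0,6,3,3](1) P2=[1,0,6,3,4,3](1)
Move 6: P2 pit3 -> P1=[0,7,0,6,3,3](1) P2=[1,0,6,0,5,4](2)
Move 7: P1 pit3 -> P1=[0,7,0,0,4,4](2) P2=[2,1,7,0,5,4](2)
Move 8: P1 pit4 -> P1=[0,7,0,0,0,5](3) P2=[3,2,7,0,5,4](2)

Answer: 0 7 0 0 0 5 3 3 2 7 0 5 4 2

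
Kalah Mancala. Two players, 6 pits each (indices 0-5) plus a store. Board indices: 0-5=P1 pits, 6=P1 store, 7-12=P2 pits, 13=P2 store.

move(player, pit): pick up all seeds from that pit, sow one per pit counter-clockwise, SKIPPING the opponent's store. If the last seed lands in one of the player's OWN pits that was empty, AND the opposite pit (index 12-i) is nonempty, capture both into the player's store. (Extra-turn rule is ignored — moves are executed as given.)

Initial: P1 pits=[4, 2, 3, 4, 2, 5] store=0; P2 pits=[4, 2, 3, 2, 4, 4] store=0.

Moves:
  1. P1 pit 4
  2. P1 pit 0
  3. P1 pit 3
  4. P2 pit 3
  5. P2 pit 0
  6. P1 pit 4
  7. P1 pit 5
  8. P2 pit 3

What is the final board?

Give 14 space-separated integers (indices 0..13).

Move 1: P1 pit4 -> P1=[4,2,3,4,0,6](1) P2=[4,2,3,2,4,4](0)
Move 2: P1 pit0 -> P1=[0,3,4,5,0,6](4) P2=[4,0,3,2,4,4](0)
Move 3: P1 pit3 -> P1=[0,3,4,0,1,7](5) P2=[5,1,3,2,4,4](0)
Move 4: P2 pit3 -> P1=[0,3,4,0,1,7](5) P2=[5,1,3,0,5,5](0)
Move 5: P2 pit0 -> P1=[0,3,4,0,1,7](5) P2=[0,2,4,1,6,6](0)
Move 6: P1 pit4 -> P1=[0,3,4,0,0,8](5) P2=[0,2,4,1,6,6](0)
Move 7: P1 pit5 -> P1=[0,3,4,0,0,0](14) P2=[1,3,5,2,7,0](0)
Move 8: P2 pit3 -> P1=[0,3,4,0,0,0](14) P2=[1,3,5,0,8,1](0)

Answer: 0 3 4 0 0 0 14 1 3 5 0 8 1 0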